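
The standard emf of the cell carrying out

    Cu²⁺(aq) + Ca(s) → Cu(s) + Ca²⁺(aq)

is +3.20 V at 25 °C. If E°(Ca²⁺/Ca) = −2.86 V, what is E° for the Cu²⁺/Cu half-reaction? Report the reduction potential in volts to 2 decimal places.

In the reaction as written the Cu²⁺/Cu couple is reduced (cathode) and Ca²⁺/Ca is oxidized (anode), so E°cell = E°(Cu²⁺/Cu) − E°(Ca²⁺/Ca).
E°(Cu²⁺/Cu) = E°cell + E°(anode) = +3.20 + (−2.86) = +0.34 V.

+0.34 V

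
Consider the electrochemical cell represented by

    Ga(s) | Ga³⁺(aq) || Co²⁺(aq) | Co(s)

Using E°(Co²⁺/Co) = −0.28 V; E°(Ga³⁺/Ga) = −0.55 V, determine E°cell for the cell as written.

By convention the left-hand electrode in cell notation is the anode (oxidation) and the right-hand electrode is the cathode (reduction).
E°cell = E°(right) − E°(left) = −0.28 − (−0.55) = +0.27 V.

+0.27 V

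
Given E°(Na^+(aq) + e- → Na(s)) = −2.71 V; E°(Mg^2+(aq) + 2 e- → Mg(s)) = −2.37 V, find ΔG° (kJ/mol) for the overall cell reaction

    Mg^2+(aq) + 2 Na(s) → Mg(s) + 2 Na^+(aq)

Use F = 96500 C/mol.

−65.6 kJ/mol

In the reaction as written Mg^2+(aq) is reduced, so the Mg²⁺/Mg couple is the cathode and Na⁺/Na is the anode.
E°cell = −2.37 − (−2.71) = +0.34 V; balancing electrons gives n = 2.
ΔG° = −nFE°cell = −(2)(96500)(+0.34) J/mol = −65.6 kJ/mol.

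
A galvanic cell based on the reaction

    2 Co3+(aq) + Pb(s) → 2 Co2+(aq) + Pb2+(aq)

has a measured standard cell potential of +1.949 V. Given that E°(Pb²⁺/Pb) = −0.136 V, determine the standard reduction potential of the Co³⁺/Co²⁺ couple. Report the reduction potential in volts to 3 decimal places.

+1.813 V

In the reaction as written the Co³⁺/Co²⁺ couple is reduced (cathode) and Pb²⁺/Pb is oxidized (anode), so E°cell = E°(Co³⁺/Co²⁺) − E°(Pb²⁺/Pb).
E°(Co³⁺/Co²⁺) = E°cell + E°(anode) = +1.949 + (−0.136) = +1.813 V.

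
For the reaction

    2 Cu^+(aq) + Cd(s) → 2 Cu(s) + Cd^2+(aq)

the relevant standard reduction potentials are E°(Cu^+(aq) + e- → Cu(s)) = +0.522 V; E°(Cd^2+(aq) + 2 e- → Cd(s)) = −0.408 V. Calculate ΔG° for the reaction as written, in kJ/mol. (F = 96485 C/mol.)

−179 kJ/mol

In the reaction as written Cu^+(aq) is reduced, so the Cu⁺/Cu couple is the cathode and Cd²⁺/Cd is the anode.
E°cell = +0.522 − (−0.408) = +0.930 V; balancing electrons gives n = 2.
ΔG° = −nFE°cell = −(2)(96485)(+0.930) J/mol = −179 kJ/mol.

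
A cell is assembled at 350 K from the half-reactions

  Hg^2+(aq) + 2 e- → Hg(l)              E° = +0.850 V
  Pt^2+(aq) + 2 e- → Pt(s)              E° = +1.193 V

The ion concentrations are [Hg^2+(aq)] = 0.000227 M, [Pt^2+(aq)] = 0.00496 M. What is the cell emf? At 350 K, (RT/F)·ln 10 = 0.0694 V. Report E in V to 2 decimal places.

+0.39 V

Pt²⁺/Pt is reduced (cathode, E° = +1.193 V) and Hg²⁺/Hg is oxidized (anode).
The standard potential is +1.193 − (+0.850) = +0.343 V and the balanced reaction transfers n = 2 electrons.
The balanced reaction is Pt^2+(aq) + Hg(l) → Pt(s) + Hg^2+(aq), so Q = [Hg^2+(aq)] / [Pt^2+(aq)] = 0.0458 and log Q = −1.339.
E = E° − (0.0694/n)·log Q = +0.343 − (0.0694/2)(−1.339) = +0.39 V.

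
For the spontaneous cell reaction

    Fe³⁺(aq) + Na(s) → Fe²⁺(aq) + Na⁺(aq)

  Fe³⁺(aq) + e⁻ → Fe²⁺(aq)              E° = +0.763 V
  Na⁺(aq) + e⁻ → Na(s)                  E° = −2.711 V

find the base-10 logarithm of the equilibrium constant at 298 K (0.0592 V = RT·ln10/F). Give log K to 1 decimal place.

The Fe³⁺/Fe²⁺ couple is reduced (cathode); E°cell = +0.763 − (−2.711) = +3.474 V with n = 1.
At equilibrium E = 0, so log K = nE°cell / 0.0592 = (1)(+3.474) / 0.0592 = 58.7.

log K = 58.7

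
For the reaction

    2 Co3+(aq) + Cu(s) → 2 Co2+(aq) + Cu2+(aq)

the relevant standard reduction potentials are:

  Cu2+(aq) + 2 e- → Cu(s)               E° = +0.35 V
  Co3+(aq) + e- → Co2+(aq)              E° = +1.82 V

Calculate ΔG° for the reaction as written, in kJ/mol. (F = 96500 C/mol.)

In the reaction as written Co3+(aq) is reduced, so the Co³⁺/Co²⁺ couple is the cathode and Cu²⁺/Cu is the anode.
E°cell = +1.82 − (+0.35) = +1.47 V; balancing electrons gives n = 2.
ΔG° = −nFE°cell = −(2)(96500)(+1.47) J/mol = −284 kJ/mol.

−284 kJ/mol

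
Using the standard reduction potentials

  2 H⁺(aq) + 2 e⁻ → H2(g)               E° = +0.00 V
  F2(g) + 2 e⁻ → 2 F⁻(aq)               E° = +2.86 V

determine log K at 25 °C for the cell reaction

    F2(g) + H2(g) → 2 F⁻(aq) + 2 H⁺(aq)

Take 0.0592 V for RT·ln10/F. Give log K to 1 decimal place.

The F₂/F⁻ couple is reduced (cathode); E°cell = +2.86 − (+0.00) = +2.86 V with n = 2.
At equilibrium E = 0, so log K = nE°cell / 0.0592 = (2)(+2.86) / 0.0592 = 96.6.

log K = 96.6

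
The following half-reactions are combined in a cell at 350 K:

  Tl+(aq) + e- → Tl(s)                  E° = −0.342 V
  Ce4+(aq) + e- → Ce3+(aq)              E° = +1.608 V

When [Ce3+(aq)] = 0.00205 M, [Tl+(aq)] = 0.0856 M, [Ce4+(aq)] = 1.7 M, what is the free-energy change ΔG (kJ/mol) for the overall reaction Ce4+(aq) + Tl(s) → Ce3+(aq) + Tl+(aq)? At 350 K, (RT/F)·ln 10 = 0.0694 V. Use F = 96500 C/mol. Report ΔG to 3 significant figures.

−215 kJ/mol

E°cell = +1.608 − (−0.342) = +1.950 V; the balanced reaction transfers n = 1 electron.
The reaction quotient is ([Ce3+(aq)]·[Tl+(aq)]) / [Ce4+(aq)] = 0.000103; by Nernst, E = +1.950 − (0.0694/1)(−3.986) = +2.2266 V.
Finally ΔG = −nFE = −(1)(96500 C/mol)(+2.2266 V) = −215 kJ/mol.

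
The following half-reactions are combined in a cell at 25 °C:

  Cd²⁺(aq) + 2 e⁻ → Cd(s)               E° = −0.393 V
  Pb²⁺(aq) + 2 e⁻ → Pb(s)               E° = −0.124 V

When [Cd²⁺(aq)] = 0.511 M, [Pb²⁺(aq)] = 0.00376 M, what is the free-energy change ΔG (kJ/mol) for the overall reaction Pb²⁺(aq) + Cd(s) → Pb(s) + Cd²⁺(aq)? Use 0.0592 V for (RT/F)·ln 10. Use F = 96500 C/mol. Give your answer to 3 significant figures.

−39.7 kJ/mol

E°cell = −0.124 − (−0.393) = +0.269 V; the balanced reaction transfers n = 2 electrons.
The reaction quotient is [Cd²⁺(aq)] / [Pb²⁺(aq)] = 136; by Nernst, E = +0.269 − (0.0592/2)(2.133) = +0.2059 V.
Finally ΔG = −nFE = −(2)(96500 C/mol)(+0.2059 V) = −39.7 kJ/mol.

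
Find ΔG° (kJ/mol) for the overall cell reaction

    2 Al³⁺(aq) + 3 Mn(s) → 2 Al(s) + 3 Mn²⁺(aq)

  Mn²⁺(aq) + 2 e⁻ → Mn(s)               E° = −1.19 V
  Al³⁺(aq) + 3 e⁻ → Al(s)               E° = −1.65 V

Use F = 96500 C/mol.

+266 kJ/mol

In the reaction as written Al³⁺(aq) is reduced, so the Al³⁺/Al couple is the cathode and Mn²⁺/Mn is the anode.
E°cell = −1.65 − (−1.19) = −0.46 V; balancing electrons gives n = 6.
ΔG° = −nFE°cell = −(6)(96500)(−0.46) J/mol = +266 kJ/mol.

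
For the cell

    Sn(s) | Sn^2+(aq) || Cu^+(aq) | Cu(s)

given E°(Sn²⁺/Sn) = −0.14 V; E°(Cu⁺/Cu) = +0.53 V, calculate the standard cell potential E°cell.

By convention the left-hand electrode in cell notation is the anode (oxidation) and the right-hand electrode is the cathode (reduction).
E°cell = E°(right) − E°(left) = +0.53 − (−0.14) = +0.67 V.

+0.67 V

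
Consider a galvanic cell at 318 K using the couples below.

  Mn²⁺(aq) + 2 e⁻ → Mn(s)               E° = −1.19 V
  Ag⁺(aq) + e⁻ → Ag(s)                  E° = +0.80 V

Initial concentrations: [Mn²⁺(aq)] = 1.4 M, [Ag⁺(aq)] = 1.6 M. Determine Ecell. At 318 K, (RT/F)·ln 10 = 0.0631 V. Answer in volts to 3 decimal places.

+1.998 V

Since E°(Ag⁺/Ag) > E°(Mn²⁺/Mn), Ag⁺/Ag serves as the cathode.
E°cell = +0.80 − (−1.19) = +1.99 V, with n = 2 electrons transferred.
For the overall reaction 2 Ag⁺(aq) + Mn(s) → 2 Ag(s) + Mn²⁺(aq), Q = [Mn²⁺(aq)] / [Ag⁺(aq)]^2 = 0.547, giving log Q = −0.262.
Applying E = E° − (RT ln10/nF)·log Q gives +1.99 − (0.0631/2)(−0.262) = +1.998 V.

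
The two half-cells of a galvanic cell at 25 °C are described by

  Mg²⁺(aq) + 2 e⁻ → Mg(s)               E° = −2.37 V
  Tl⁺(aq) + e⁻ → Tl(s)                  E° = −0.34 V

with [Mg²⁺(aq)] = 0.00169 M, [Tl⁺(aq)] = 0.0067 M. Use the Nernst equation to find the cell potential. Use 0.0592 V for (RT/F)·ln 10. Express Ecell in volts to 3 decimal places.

The Tl⁺/Tl couple has the more positive E°, so it is the cathode; Mg²⁺/Mg is the anode.
The standard potential is −0.34 − (−2.37) = +2.03 V and the balanced reaction transfers n = 2 electrons.
For the overall reaction 2 Tl⁺(aq) + Mg(s) → 2 Tl(s) + Mg²⁺(aq), Q = [Mg²⁺(aq)] / [Tl⁺(aq)]^2 = 37.6, giving log Q = 1.576.
Applying E = E° − (RT ln10/nF)·log Q gives +2.03 − (0.0592/2)(1.576) = +1.983 V.

+1.983 V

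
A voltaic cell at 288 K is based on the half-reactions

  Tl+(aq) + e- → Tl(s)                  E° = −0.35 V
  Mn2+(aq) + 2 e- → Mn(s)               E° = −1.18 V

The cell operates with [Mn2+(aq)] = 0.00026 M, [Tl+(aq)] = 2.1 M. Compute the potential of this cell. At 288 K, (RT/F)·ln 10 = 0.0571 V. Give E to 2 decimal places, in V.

+0.95 V

Tl⁺/Tl is reduced (cathode, E° = −0.35 V) and Mn²⁺/Mn is oxidized (anode).
The standard potential is −0.35 − (−1.18) = +0.83 V and the balanced reaction transfers n = 2 electrons.
Balancing gives 2 Tl+(aq) + Mn(s) → 2 Tl(s) + Mn2+(aq); hence Q = [Mn2+(aq)] / [Tl+(aq)]^2 = 5.9×10^−5 (log Q = −4.229).
E = E° − (0.0571/n)·log Q = +0.83 − (0.0571/2)(−4.229) = +0.95 V.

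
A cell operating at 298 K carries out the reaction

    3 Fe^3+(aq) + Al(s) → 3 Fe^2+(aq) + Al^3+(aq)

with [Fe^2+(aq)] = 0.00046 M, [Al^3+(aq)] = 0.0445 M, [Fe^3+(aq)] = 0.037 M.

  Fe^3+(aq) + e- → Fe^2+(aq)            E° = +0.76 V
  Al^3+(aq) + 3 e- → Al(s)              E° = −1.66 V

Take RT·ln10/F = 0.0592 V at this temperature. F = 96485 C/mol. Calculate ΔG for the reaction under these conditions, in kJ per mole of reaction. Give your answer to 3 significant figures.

−741 kJ/mol

The standard cell potential is +0.76 − (−1.66) = +2.42 V, with n = 3 electrons in the balanced equation.
Q = ([Fe^2+(aq)]^3·[Al^3+(aq)]) / [Fe^3+(aq)]^3 = 8.55×10^−8, so log Q = −7.068 and E = +2.42 − (0.0592/3)(−7.068) = +2.5595 V.
Then ΔG = −nFE = −3 × 96485 × +2.5595 J/mol = −741 kJ/mol.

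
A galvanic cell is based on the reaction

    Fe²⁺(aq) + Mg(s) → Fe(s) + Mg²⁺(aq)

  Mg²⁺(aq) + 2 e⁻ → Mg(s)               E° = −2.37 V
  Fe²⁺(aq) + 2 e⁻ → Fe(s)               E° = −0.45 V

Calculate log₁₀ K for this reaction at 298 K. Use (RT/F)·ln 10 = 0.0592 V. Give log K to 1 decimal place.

log K = 64.9

The Fe²⁺/Fe couple is reduced (cathode); E°cell = −0.45 − (−2.37) = +1.92 V with n = 2.
At equilibrium E = 0, so log K = nE°cell / 0.0592 = (2)(+1.92) / 0.0592 = 64.9.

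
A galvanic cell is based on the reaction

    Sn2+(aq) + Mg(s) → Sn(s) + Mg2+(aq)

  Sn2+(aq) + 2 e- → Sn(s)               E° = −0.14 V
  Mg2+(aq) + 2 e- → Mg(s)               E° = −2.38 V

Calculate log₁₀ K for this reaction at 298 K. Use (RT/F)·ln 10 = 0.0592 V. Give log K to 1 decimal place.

The Sn²⁺/Sn couple is reduced (cathode); E°cell = −0.14 − (−2.38) = +2.24 V with n = 2.
At equilibrium E = 0, so log K = nE°cell / 0.0592 = (2)(+2.24) / 0.0592 = 75.7.

log K = 75.7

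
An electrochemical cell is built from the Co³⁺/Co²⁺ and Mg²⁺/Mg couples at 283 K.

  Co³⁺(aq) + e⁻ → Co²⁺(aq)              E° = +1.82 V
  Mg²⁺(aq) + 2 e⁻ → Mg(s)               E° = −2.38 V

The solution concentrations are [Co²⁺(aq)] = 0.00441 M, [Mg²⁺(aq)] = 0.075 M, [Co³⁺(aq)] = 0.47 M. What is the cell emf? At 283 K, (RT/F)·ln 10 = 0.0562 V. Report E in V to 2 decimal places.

+4.35 V

Co³⁺/Co²⁺ is reduced (cathode, E° = +1.82 V) and Mg²⁺/Mg is oxidized (anode).
E°cell = +1.82 − (−2.38) = +4.20 V, with n = 2 electrons transferred.
The balanced reaction is 2 Co³⁺(aq) + Mg(s) → 2 Co²⁺(aq) + Mg²⁺(aq), so Q = ([Co²⁺(aq)]^2·[Mg²⁺(aq)]) / [Co³⁺(aq)]^2 = 6.6×10^−6 and log Q = −5.180.
E = E° − (0.0562/n)·log Q = +4.20 − (0.0562/2)(−5.180) = +4.35 V.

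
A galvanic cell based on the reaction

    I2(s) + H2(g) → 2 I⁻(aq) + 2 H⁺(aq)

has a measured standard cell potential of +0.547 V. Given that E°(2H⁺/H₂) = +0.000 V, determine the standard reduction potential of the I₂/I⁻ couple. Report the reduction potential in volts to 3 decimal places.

+0.547 V

In the reaction as written the I₂/I⁻ couple is reduced (cathode) and 2H⁺/H₂ is oxidized (anode), so E°cell = E°(I₂/I⁻) − E°(2H⁺/H₂).
E°(I₂/I⁻) = E°cell + E°(anode) = +0.547 + (+0.000) = +0.547 V.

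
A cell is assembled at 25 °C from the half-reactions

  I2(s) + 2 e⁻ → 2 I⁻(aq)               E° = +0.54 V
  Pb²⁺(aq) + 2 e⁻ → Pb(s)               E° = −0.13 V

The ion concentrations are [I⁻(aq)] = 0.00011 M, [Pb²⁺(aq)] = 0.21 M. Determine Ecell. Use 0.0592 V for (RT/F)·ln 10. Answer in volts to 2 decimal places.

+0.92 V

Since E°(I₂/I⁻) > E°(Pb²⁺/Pb), I₂/I⁻ serves as the cathode.
E°cell = +0.54 − (−0.13) = +0.67 V, with n = 2 electrons transferred.
For the overall reaction I2(s) + Pb(s) → 2 I⁻(aq) + Pb²⁺(aq), Q = [I⁻(aq)]^2·[Pb²⁺(aq)] = 2.54×10^−9, giving log Q = −8.595.
Applying E = E° − (RT ln10/nF)·log Q gives +0.67 − (0.0592/2)(−8.595) = +0.92 V.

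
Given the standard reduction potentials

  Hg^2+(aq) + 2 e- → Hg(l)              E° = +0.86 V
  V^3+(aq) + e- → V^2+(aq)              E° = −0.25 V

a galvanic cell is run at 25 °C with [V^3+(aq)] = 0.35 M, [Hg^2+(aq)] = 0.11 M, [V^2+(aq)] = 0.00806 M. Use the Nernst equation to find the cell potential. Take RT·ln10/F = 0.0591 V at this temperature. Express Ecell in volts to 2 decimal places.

+0.98 V

Hg²⁺/Hg is reduced (cathode, E° = +0.86 V) and V³⁺/V²⁺ is oxidized (anode).
E°cell = E°cat − E°an = +0.86 − (−0.25) = +1.11 V; n = 2.
For the overall reaction Hg^2+(aq) + 2 V^2+(aq) → Hg(l) + 2 V^3+(aq), Q = [V^3+(aq)]^2 / ([Hg^2+(aq)]·[V^2+(aq)]^2) = 1.71×10^4, giving log Q = 4.234.
E = E° − (0.0591/n)·log Q = +1.11 − (0.0591/2)(4.234) = +0.98 V.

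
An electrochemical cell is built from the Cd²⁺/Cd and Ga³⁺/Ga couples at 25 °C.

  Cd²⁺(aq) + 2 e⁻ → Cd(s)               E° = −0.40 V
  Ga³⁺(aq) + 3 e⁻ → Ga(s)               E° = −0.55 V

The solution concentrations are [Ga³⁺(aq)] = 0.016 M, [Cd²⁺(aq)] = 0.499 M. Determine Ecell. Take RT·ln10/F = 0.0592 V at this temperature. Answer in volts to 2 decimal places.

+0.18 V

The Cd²⁺/Cd couple has the more positive E°, so it is the cathode; Ga³⁺/Ga is the anode.
The standard potential is −0.40 − (−0.55) = +0.15 V and the balanced reaction transfers n = 6 electrons.
Balancing gives 3 Cd²⁺(aq) + 2 Ga(s) → 3 Cd(s) + 2 Ga³⁺(aq); hence Q = [Ga³⁺(aq)]^2 / [Cd²⁺(aq)]^3 = 0.00206 (log Q = −2.686).
By the Nernst equation, E = +0.15 − (0.0592/6)·(−2.686) = +0.18 V.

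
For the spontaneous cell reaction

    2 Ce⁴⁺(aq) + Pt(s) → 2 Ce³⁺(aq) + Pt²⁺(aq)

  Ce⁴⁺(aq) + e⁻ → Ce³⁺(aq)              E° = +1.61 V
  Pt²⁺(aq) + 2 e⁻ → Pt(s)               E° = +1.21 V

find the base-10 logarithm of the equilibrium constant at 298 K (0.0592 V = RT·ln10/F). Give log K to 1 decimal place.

The Ce⁴⁺/Ce³⁺ couple is reduced (cathode); E°cell = +1.61 − (+1.21) = +0.40 V with n = 2.
At equilibrium E = 0, so log K = nE°cell / 0.0592 = (2)(+0.40) / 0.0592 = 13.5.

log K = 13.5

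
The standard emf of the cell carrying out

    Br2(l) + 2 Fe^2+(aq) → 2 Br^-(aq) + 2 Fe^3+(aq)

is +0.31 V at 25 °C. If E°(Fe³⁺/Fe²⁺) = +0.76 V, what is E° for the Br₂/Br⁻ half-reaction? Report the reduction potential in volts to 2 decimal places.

+1.07 V

In the reaction as written the Br₂/Br⁻ couple is reduced (cathode) and Fe³⁺/Fe²⁺ is oxidized (anode), so E°cell = E°(Br₂/Br⁻) − E°(Fe³⁺/Fe²⁺).
E°(Br₂/Br⁻) = E°cell + E°(anode) = +0.31 + (+0.76) = +1.07 V.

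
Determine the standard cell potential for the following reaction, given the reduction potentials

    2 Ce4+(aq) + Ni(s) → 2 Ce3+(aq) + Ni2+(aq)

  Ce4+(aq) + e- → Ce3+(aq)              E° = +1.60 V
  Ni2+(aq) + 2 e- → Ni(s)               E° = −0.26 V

In the reaction as written, Ce4+(aq) is reduced (cathode) and Ni2+(aq) is produced by oxidation at the anode.
E°cell = E°(cathode) − E°(anode) = +1.60 − (−0.26) = +1.86 V.

+1.86 V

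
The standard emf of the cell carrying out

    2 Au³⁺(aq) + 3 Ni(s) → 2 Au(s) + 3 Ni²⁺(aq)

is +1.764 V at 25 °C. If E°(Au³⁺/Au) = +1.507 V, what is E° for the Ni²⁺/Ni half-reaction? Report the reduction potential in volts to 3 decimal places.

In the reaction as written the Au³⁺/Au couple is reduced (cathode) and Ni²⁺/Ni is oxidized (anode), so E°cell = E°(Au³⁺/Au) − E°(Ni²⁺/Ni).
E°(Ni²⁺/Ni) = E°(cathode) − E°cell = +1.507 − (+1.764) = −0.257 V.

−0.257 V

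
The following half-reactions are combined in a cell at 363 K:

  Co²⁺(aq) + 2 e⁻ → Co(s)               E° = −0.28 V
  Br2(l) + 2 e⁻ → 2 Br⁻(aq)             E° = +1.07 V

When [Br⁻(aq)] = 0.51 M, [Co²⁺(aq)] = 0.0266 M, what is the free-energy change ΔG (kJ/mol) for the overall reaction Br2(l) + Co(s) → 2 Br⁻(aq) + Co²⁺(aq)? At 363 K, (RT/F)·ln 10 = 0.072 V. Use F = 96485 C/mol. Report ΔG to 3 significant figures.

−276 kJ/mol

E°cell = +1.07 − (−0.28) = +1.35 V; the balanced reaction transfers n = 2 electrons.
Q = [Br⁻(aq)]^2·[Co²⁺(aq)] = 0.00692, so log Q = −2.160 and E = +1.35 − (0.072/2)(−2.160) = +1.4278 V.
Then ΔG = −nFE = −2 × 96485 × +1.4278 J/mol = −276 kJ/mol.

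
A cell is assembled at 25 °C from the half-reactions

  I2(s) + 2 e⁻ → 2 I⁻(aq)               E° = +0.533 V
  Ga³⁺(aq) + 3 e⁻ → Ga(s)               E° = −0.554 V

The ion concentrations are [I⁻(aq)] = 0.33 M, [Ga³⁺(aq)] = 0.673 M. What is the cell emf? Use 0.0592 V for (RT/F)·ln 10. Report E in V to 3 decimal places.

+1.119 V

The I₂/I⁻ couple has the more positive E°, so it is the cathode; Ga³⁺/Ga is the anode.
E°cell = E°cat − E°an = +0.533 − (−0.554) = +1.087 V; n = 6.
For the overall reaction 3 I2(s) + 2 Ga(s) → 6 I⁻(aq) + 2 Ga³⁺(aq), Q = [I⁻(aq)]^6·[Ga³⁺(aq)]^2 = 0.000585, giving log Q = −3.233.
By the Nernst equation, E = +1.087 − (0.0592/6)·(−3.233) = +1.119 V.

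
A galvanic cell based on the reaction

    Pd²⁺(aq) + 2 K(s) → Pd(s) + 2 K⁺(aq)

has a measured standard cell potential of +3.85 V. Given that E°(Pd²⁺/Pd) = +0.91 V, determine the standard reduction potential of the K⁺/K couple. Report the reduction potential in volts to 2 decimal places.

In the reaction as written the Pd²⁺/Pd couple is reduced (cathode) and K⁺/K is oxidized (anode), so E°cell = E°(Pd²⁺/Pd) − E°(K⁺/K).
E°(K⁺/K) = E°(cathode) − E°cell = +0.91 − (+3.85) = −2.94 V.

−2.94 V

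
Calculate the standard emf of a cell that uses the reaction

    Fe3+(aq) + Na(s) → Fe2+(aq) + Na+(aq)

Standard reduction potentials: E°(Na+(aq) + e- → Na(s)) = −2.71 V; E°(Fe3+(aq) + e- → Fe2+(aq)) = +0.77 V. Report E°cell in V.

+3.48 V

In the reaction as written, Fe3+(aq) is reduced (cathode) and Na+(aq) is produced by oxidation at the anode.
E°cell = E°(cathode) − E°(anode) = +0.77 − (−2.71) = +3.48 V.
The positive value indicates the reaction is spontaneous as written.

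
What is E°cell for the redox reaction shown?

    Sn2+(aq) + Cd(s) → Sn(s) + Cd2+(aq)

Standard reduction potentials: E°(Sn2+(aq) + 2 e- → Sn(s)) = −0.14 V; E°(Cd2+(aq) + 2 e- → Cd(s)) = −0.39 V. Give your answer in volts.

Sn2+(aq) gains electrons, so the Sn²⁺/Sn couple is the cathode; the Cd²⁺/Cd couple is the anode.
E°cell = E°(cathode) − E°(anode) = −0.14 − (−0.39) = +0.25 V.

+0.25 V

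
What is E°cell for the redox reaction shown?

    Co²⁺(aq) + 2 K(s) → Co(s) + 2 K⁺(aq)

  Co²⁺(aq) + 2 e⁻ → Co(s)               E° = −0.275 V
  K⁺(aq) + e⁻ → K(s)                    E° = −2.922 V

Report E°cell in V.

+2.647 V

In the reaction as written, Co²⁺(aq) is reduced (cathode) and K⁺(aq) is produced by oxidation at the anode.
E°cell = E°(cathode) − E°(anode) = −0.275 − (−2.922) = +2.647 V.
The positive value indicates the reaction is spontaneous as written.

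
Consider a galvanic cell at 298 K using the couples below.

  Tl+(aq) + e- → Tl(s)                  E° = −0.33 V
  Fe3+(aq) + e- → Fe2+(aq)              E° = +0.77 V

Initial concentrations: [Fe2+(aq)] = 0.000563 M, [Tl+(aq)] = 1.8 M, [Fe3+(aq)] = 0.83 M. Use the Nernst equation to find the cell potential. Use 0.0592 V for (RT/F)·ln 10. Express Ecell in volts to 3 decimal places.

Fe³⁺/Fe²⁺ is reduced (cathode, E° = +0.77 V) and Tl⁺/Tl is oxidized (anode).
E°cell = +0.77 − (−0.33) = +1.10 V, with n = 1 electron transferred.
For the overall reaction Fe3+(aq) + Tl(s) → Fe2+(aq) + Tl+(aq), Q = ([Fe2+(aq)]·[Tl+(aq)]) / [Fe3+(aq)] = 0.00122, giving log Q = −2.913.
E = E° − (0.0592/n)·log Q = +1.10 − (0.0592/1)(−2.913) = +1.272 V.

+1.272 V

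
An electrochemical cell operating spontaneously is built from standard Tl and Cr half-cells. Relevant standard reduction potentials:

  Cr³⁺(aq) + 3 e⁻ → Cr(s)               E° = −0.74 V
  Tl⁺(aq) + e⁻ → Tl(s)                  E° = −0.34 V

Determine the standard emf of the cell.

+0.40 V

The Tl⁺/Tl couple has the higher E°, so Tl ion is reduced (cathode) and Cr is oxidized (anode).
E°cell = E°(cathode) − E°(anode) = −0.34 − (−0.74) = +0.40 V.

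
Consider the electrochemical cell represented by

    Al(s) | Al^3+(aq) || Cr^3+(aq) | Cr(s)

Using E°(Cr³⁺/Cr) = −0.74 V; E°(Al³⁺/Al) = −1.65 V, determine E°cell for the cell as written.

+0.91 V

By convention the left-hand electrode in cell notation is the anode (oxidation) and the right-hand electrode is the cathode (reduction).
E°cell = E°(right) − E°(left) = −0.74 − (−1.65) = +0.91 V.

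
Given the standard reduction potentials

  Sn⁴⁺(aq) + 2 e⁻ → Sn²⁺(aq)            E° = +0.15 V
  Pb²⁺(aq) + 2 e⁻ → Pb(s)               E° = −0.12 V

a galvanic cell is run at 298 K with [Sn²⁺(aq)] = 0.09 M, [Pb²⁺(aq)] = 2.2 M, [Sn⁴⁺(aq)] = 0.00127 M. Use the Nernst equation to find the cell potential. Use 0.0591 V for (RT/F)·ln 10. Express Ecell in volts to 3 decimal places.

Since E°(Sn⁴⁺/Sn²⁺) > E°(Pb²⁺/Pb), Sn⁴⁺/Sn²⁺ serves as the cathode.
E°cell = +0.15 − (−0.12) = +0.27 V, with n = 2 electrons transferred.
The balanced reaction is Sn⁴⁺(aq) + Pb(s) → Sn²⁺(aq) + Pb²⁺(aq), so Q = ([Sn²⁺(aq)]·[Pb²⁺(aq)]) / [Sn⁴⁺(aq)] = 156 and log Q = 2.193.
E = E° − (0.0591/n)·log Q = +0.27 − (0.0591/2)(2.193) = +0.205 V.

+0.205 V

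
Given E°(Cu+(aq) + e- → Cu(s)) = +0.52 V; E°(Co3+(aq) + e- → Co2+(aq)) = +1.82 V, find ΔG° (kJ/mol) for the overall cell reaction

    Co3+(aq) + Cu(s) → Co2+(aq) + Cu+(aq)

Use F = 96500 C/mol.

In the reaction as written Co3+(aq) is reduced, so the Co³⁺/Co²⁺ couple is the cathode and Cu⁺/Cu is the anode.
E°cell = +1.82 − (+0.52) = +1.30 V; balancing electrons gives n = 1.
ΔG° = −nFE°cell = −(1)(96500)(+1.30) J/mol = −125 kJ/mol.

−125 kJ/mol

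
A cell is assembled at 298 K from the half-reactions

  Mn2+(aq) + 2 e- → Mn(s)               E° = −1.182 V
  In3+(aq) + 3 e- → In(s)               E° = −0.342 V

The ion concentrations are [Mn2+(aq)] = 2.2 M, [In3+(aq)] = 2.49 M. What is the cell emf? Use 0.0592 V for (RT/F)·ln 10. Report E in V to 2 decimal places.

Since E°(In³⁺/In) > E°(Mn²⁺/Mn), In³⁺/In serves as the cathode.
The standard potential is −0.342 − (−1.182) = +0.840 V and the balanced reaction transfers n = 6 electrons.
The balanced reaction is 2 In3+(aq) + 3 Mn(s) → 2 In(s) + 3 Mn2+(aq), so Q = [Mn2+(aq)]^3 / [In3+(aq)]^2 = 1.72 and log Q = 0.235.
E = E° − (0.0592/n)·log Q = +0.840 − (0.0592/6)(0.235) = +0.84 V.

+0.84 V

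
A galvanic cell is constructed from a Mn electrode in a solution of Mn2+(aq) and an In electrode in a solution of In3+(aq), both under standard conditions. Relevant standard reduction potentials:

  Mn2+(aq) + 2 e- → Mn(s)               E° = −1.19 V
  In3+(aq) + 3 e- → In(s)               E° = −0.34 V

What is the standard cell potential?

Of the two couples in this cell, the one with the more positive reduction potential is reduced at the cathode: here that is In³⁺/In (−0.34 V); Mn²⁺/Mn (−1.19 V) is the anode.
E°cell = E°(cathode) − E°(anode) = −0.34 − (−1.19) = +0.85 V.

+0.85 V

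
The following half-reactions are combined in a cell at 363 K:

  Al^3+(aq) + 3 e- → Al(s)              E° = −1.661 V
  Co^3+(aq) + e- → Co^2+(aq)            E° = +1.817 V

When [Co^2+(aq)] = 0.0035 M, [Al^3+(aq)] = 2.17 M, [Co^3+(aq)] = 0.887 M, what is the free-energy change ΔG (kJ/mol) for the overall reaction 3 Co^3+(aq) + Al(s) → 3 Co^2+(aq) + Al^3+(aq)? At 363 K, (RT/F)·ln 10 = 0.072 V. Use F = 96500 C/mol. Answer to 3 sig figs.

E°cell = +1.817 − (−1.661) = +3.478 V; the balanced reaction transfers n = 3 electrons.
The reaction quotient is ([Co^2+(aq)]^3·[Al^3+(aq)]) / [Co^3+(aq)]^3 = 1.33×10^−7; by Nernst, E = +3.478 − (0.072/3)(−6.875) = +3.6430 V.
ΔG = −nFE = −(3)(96500)(+3.6430) J/mol = −1050 kJ/mol.

−1050 kJ/mol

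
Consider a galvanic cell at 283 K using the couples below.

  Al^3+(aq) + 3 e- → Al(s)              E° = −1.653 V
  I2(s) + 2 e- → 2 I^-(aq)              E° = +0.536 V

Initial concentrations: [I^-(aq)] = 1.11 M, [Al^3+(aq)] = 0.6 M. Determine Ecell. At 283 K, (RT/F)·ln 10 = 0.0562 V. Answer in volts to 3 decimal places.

Since E°(I₂/I⁻) > E°(Al³⁺/Al), I₂/I⁻ serves as the cathode.
E°cell = E°cat − E°an = +0.536 − (−1.653) = +2.189 V; n = 6.
Balancing gives 3 I2(s) + 2 Al(s) → 6 I^-(aq) + 2 Al^3+(aq); hence Q = [I^-(aq)]^6·[Al^3+(aq)]^2 = 0.673 (log Q = −0.172).
E = E° − (0.0562/n)·log Q = +2.189 − (0.0562/6)(−0.172) = +2.191 V.

+2.191 V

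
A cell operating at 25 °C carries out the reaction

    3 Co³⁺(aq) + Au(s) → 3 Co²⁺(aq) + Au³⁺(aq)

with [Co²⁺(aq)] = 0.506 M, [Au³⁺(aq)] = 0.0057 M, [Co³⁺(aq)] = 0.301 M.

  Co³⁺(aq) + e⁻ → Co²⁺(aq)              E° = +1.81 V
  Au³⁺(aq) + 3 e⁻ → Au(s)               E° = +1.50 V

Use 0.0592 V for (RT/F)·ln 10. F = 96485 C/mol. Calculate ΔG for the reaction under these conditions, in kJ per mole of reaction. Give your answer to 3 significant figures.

−98.7 kJ/mol

The standard cell potential is +1.81 − (+1.50) = +0.31 V, with n = 3 electrons in the balanced equation.
Here Q = ([Co²⁺(aq)]^3·[Au³⁺(aq)]) / [Co³⁺(aq)]^3 = 0.0271 (log Q = −1.567), giving E = +0.31 − (0.0592/3)·(−1.567) = +0.3409 V.
Then ΔG = −nFE = −3 × 96485 × +0.3409 J/mol = −98.7 kJ/mol.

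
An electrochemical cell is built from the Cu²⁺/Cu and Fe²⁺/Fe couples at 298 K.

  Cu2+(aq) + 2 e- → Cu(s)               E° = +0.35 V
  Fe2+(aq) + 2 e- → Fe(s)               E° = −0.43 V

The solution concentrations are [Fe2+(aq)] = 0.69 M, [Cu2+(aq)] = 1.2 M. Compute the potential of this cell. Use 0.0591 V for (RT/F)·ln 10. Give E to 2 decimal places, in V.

The Cu²⁺/Cu couple has the more positive E°, so it is the cathode; Fe²⁺/Fe is the anode.
E°cell = +0.35 − (−0.43) = +0.78 V, with n = 2 electrons transferred.
For the overall reaction Cu2+(aq) + Fe(s) → Cu(s) + Fe2+(aq), Q = [Fe2+(aq)] / [Cu2+(aq)] = 0.575, giving log Q = −0.240.
Applying E = E° − (RT ln10/nF)·log Q gives +0.78 − (0.0591/2)(−0.240) = +0.79 V.

+0.79 V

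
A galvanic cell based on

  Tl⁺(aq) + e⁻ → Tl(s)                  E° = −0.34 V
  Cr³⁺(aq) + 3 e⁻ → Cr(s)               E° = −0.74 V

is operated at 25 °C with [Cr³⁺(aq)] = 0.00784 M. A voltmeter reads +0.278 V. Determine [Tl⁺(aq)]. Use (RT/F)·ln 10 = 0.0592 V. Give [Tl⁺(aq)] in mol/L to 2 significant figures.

0.0017 M

Tl⁺/Tl is the cathode (higher E°); E°cell = −0.34 − (−0.74) = +0.40 V with n = 3.
Since E = E° − (0.0592/n)·log Q, log Q = n(E° − E)/0.0592 = 6.182.
Balancing electrons gives 3 Tl⁺(aq) + Cr(s) → 3 Tl(s) + Cr³⁺(aq); thus Q = [Cr³⁺(aq)] / [Tl⁺(aq)]^3.
Solving for the unknown gives log [Tl⁺(aq)] = −2.763, so [Tl⁺(aq)] ≈ 0.0017 M.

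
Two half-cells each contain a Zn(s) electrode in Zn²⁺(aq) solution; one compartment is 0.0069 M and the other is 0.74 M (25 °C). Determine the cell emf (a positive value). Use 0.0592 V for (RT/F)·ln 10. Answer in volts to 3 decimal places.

0.060 V

For a concentration cell E°cell = 0, since both electrodes use the same couple.
The compartment with the higher Zn²⁺(aq) concentration (0.74 M) acts as the cathode; ions are reduced there and produced at the dilute (0.0069 M) anode.
With n = 2, Ecell = −(0.0592/2)·log([dilute]/[conc]) = −(0.0592/2)·log(0.0069/0.74) = +0.060 V.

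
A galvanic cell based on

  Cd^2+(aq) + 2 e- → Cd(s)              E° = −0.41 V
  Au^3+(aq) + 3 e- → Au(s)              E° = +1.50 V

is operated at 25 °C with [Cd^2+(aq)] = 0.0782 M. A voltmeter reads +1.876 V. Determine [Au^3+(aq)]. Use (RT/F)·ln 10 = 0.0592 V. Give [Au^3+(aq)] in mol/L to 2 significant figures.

0.00041 M

With Au³⁺/Au at the cathode and Cd²⁺/Cd at the anode, E°cell = +1.50 − (−0.41) = +1.91 V (n = 6).
From the Nernst equation, log Q = n(E° − E)/0.0592 = 6·(+1.91 − (+1.876))/0.0592 = 3.446.
Balancing electrons gives 2 Au^3+(aq) + 3 Cd(s) → 2 Au(s) + 3 Cd^2+(aq); thus Q = [Cd^2+(aq)]^3 / [Au^3+(aq)]^2.
Substituting the known concentrations and solving, log [Au^3+(aq)] = −3.383 and [Au^3+(aq)] = 0.00041 M.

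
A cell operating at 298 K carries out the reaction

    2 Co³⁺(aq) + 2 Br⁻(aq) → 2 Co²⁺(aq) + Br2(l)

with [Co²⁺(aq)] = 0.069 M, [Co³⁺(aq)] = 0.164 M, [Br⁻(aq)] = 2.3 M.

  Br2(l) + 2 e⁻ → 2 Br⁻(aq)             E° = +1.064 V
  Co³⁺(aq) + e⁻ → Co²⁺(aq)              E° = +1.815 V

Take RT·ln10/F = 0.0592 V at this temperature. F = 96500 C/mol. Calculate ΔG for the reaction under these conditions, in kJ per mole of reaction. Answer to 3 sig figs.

The standard cell potential is +1.815 − (+1.064) = +0.751 V, with n = 2 electrons in the balanced equation.
Here Q = [Co²⁺(aq)]^2 / ([Co³⁺(aq)]^2·[Br⁻(aq)]^2) = 0.0335 (log Q = −1.475), giving E = +0.751 − (0.0592/2)·(−1.475) = +0.7947 V.
Finally ΔG = −nFE = −(2)(96500 C/mol)(+0.7947 V) = −153 kJ/mol.

−153 kJ/mol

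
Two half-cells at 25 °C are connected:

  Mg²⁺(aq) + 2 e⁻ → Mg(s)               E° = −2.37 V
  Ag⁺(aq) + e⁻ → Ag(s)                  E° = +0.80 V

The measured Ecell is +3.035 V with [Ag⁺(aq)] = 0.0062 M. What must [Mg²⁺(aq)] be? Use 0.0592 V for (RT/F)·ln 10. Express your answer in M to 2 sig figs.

Ag⁺/Ag is the cathode (higher E°); E°cell = +0.80 − (−2.37) = +3.17 V with n = 2.
Rearranging E = E° − (0.0592/n)·log Q gives log Q = 2(+3.17 − (+3.035))/0.0592 = 4.561.
For 2 Ag⁺(aq) + Mg(s) → 2 Ag(s) + Mg²⁺(aq), the reaction quotient is Q = [Mg²⁺(aq)] / [Ag⁺(aq)]^2.
Solving for the unknown gives log [Mg²⁺(aq)] = 0.146, so [Mg²⁺(aq)] ≈ 1.4 M.

1.4 M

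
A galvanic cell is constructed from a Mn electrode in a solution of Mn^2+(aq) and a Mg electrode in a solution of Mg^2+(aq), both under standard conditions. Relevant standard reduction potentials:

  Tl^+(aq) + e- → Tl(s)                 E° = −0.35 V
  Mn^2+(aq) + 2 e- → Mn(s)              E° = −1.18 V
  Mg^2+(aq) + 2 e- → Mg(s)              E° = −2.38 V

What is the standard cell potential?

+1.20 V

Of the two couples in this cell, the one with the more positive reduction potential is reduced at the cathode: here that is Mn²⁺/Mn (−1.18 V); Mg²⁺/Mg (−2.38 V) is the anode.
E°cell = E°(cathode) − E°(anode) = −1.18 − (−2.38) = +1.20 V.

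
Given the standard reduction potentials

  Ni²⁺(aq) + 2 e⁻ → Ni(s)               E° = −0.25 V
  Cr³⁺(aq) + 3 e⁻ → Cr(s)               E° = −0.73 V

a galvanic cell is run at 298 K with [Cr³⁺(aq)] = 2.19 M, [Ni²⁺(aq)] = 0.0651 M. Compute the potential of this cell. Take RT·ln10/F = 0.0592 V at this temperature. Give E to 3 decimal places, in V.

Since E°(Ni²⁺/Ni) > E°(Cr³⁺/Cr), Ni²⁺/Ni serves as the cathode.
The standard potential is −0.25 − (−0.73) = +0.48 V and the balanced reaction transfers n = 6 electrons.
The balanced reaction is 3 Ni²⁺(aq) + 2 Cr(s) → 3 Ni(s) + 2 Cr³⁺(aq), so Q = [Cr³⁺(aq)]^2 / [Ni²⁺(aq)]^3 = 1.74×10^4 and log Q = 4.240.
E = E° − (0.0592/n)·log Q = +0.48 − (0.0592/6)(4.240) = +0.438 V.

+0.438 V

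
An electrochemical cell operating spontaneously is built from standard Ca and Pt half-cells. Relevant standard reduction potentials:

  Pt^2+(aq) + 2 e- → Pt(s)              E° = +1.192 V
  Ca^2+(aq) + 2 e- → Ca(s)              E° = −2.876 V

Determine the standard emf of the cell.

+4.068 V

The Pt²⁺/Pt couple has the higher E°, so Pt ion is reduced (cathode) and Ca is oxidized (anode).
E°cell = E°(cathode) − E°(anode) = +1.192 − (−2.876) = +4.068 V.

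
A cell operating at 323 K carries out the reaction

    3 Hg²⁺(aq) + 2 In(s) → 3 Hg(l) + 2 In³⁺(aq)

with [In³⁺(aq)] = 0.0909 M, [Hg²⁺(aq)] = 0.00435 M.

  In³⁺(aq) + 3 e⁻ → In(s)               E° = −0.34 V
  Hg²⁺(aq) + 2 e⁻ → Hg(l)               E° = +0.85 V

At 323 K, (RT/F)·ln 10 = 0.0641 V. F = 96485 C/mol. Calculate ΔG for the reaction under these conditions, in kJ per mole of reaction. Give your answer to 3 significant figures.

E°cell = +0.85 − (−0.34) = +1.19 V; the balanced reaction transfers n = 6 electrons.
The reaction quotient is [In³⁺(aq)]^2 / [Hg²⁺(aq)]^3 = 1×10^5; by Nernst, E = +1.19 − (0.0641/6)(5.002) = +1.1366 V.
Then ΔG = −nFE = −6 × 96485 × +1.1366 J/mol = −658 kJ/mol.

−658 kJ/mol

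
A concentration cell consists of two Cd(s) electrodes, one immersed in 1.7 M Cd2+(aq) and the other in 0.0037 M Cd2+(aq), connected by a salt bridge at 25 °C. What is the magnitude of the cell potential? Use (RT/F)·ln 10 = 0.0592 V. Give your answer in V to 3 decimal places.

For a concentration cell E°cell = 0, since both electrodes use the same couple.
The compartment with the higher Cd2+(aq) concentration (1.7 M) acts as the cathode; ions are reduced there and produced at the dilute (0.0037 M) anode.
With n = 2, Ecell = −(0.0592/2)·log([dilute]/[conc]) = −(0.0592/2)·log(0.0037/1.7) = +0.079 V.

0.079 V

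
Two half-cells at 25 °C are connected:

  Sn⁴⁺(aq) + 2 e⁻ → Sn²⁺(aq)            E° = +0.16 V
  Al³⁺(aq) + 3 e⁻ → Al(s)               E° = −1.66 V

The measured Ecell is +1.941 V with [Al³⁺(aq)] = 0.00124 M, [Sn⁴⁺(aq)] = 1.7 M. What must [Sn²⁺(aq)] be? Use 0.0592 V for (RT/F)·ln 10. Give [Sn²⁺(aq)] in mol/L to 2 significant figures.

Sn⁴⁺/Sn²⁺ is the cathode (higher E°); E°cell = +0.16 − (−1.66) = +1.82 V with n = 6.
Since E = E° − (0.0592/n)·log Q, log Q = n(E° − E)/0.0592 = −12.264.
The balanced reaction is 3 Sn⁴⁺(aq) + 2 Al(s) → 3 Sn²⁺(aq) + 2 Al³⁺(aq), so Q = ([Sn²⁺(aq)]^3·[Al³⁺(aq)]^2) / [Sn⁴⁺(aq)]^3.
Substituting the known concentrations and solving, log [Sn²⁺(aq)] = −1.920 and [Sn²⁺(aq)] = 0.012 M.

0.012 M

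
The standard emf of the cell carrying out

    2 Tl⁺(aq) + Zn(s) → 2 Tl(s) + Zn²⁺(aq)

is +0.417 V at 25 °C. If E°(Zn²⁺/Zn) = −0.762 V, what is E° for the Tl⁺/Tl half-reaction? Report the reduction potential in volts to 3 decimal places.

−0.345 V

In the reaction as written the Tl⁺/Tl couple is reduced (cathode) and Zn²⁺/Zn is oxidized (anode), so E°cell = E°(Tl⁺/Tl) − E°(Zn²⁺/Zn).
E°(Tl⁺/Tl) = E°cell + E°(anode) = +0.417 + (−0.762) = −0.345 V.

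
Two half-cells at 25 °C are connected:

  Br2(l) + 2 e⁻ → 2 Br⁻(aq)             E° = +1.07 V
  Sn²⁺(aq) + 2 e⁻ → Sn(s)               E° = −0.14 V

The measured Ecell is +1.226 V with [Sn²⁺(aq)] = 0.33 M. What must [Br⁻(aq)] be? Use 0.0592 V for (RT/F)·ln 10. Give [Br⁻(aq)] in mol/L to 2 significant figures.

Br₂/Br⁻ is the cathode (higher E°); E°cell = +1.07 − (−0.14) = +1.21 V with n = 2.
From the Nernst equation, log Q = n(E° − E)/0.0592 = 2·(+1.21 − (+1.226))/0.0592 = −0.541.
Balancing electrons gives Br2(l) + Sn(s) → 2 Br⁻(aq) + Sn²⁺(aq); thus Q = [Br⁻(aq)]^2·[Sn²⁺(aq)].
Isolating [Br⁻(aq)] in Q = 10^{−0.541} yields log [Br⁻(aq)] = −0.030, i.e. 0.93 M.

0.93 M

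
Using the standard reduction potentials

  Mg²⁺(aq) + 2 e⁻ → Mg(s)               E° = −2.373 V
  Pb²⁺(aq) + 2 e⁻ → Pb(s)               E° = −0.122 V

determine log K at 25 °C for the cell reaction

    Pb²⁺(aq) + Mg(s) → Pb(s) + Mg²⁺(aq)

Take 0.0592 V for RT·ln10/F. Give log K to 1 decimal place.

log K = 76.0

The Pb²⁺/Pb couple is reduced (cathode); E°cell = −0.122 − (−2.373) = +2.251 V with n = 2.
At equilibrium E = 0, so log K = nE°cell / 0.0592 = (2)(+2.251) / 0.0592 = 76.0.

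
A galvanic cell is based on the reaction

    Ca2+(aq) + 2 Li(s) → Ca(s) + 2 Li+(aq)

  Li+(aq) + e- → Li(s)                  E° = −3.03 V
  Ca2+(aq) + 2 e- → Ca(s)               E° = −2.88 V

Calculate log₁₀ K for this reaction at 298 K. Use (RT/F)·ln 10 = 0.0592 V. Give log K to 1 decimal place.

log K = 5.1

The Ca²⁺/Ca couple is reduced (cathode); E°cell = −2.88 − (−3.03) = +0.15 V with n = 2.
At equilibrium E = 0, so log K = nE°cell / 0.0592 = (2)(+0.15) / 0.0592 = 5.1.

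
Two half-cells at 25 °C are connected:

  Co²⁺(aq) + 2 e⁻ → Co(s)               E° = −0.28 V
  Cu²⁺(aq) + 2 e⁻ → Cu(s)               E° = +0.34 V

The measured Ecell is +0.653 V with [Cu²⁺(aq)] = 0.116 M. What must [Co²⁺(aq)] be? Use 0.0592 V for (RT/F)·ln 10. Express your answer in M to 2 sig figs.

Cu²⁺/Cu is the cathode (higher E°); E°cell = +0.34 − (−0.28) = +0.62 V with n = 2.
From the Nernst equation, log Q = n(E° − E)/0.0592 = 2·(+0.62 − (+0.653))/0.0592 = −1.115.
The balanced reaction is Cu²⁺(aq) + Co(s) → Cu(s) + Co²⁺(aq), so Q = [Co²⁺(aq)] / [Cu²⁺(aq)].
Substituting the known concentrations and solving, log [Co²⁺(aq)] = −2.051 and [Co²⁺(aq)] = 0.0089 M.

0.0089 M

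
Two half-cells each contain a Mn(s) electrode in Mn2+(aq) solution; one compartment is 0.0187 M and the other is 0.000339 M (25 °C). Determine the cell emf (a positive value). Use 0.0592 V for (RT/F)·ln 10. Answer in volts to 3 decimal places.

0.052 V

For a concentration cell E°cell = 0, since both electrodes use the same couple.
The compartment with the higher Mn2+(aq) concentration (0.0187 M) acts as the cathode; ions are reduced there and produced at the dilute (0.000339 M) anode.
With n = 2, Ecell = −(0.0592/2)·log([dilute]/[conc]) = −(0.0592/2)·log(0.000339/0.0187) = +0.052 V.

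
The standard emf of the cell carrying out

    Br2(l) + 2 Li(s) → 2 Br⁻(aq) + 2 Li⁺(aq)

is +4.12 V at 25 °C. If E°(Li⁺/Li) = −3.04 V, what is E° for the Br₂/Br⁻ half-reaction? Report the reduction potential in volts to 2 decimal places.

In the reaction as written the Br₂/Br⁻ couple is reduced (cathode) and Li⁺/Li is oxidized (anode), so E°cell = E°(Br₂/Br⁻) − E°(Li⁺/Li).
E°(Br₂/Br⁻) = E°cell + E°(anode) = +4.12 + (−3.04) = +1.08 V.

+1.08 V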